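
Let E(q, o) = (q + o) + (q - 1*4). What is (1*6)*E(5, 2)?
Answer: 48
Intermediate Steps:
E(q, o) = -4 + o + 2*q (E(q, o) = (o + q) + (q - 4) = (o + q) + (-4 + q) = -4 + o + 2*q)
(1*6)*E(5, 2) = (1*6)*(-4 + 2 + 2*5) = 6*(-4 + 2 + 10) = 6*8 = 48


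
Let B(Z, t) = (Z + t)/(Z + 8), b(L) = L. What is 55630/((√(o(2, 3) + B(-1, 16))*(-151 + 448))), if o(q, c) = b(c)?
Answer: 27815*√7/891 ≈ 82.594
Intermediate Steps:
B(Z, t) = (Z + t)/(8 + Z)
o(q, c) = c
55630/((√(o(2, 3) + B(-1, 16))*(-151 + 448))) = 55630/((√(3 + (-1 + 16)/(8 - 1))*(-151 + 448))) = 55630/((√(3 + 15/7)*297)) = 55630/((√(36/7)*297)) = 55630/(((6*√7/7)*297)) = 55630/((1782*√7/7)) = 55630*(√7/1782) = 27815*√7/891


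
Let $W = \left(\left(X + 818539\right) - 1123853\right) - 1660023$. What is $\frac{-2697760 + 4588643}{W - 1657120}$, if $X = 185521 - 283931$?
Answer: $- \frac{1890883}{3720867} \approx -0.50818$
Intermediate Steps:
$X = -98410$
$W = -2063747$ ($W = \left(\left(-98410 + 818539\right) - 1123853\right) - 1660023 = \left(720129 - 1123853\right) - 1660023 = -403724 - 1660023 = -2063747$)
$\frac{-2697760 + 4588643}{W - 1657120} = \frac{-2697760 + 4588643}{-2063747 - 1657120} = \frac{1890883}{-3720867} = 1890883 \left(- \frac{1}{3720867}\right) = - \frac{1890883}{3720867}$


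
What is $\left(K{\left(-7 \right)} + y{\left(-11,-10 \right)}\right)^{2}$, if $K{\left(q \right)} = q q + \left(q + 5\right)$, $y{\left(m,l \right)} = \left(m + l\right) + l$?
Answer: $256$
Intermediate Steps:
$y{\left(m,l \right)} = m + 2 l$ ($y{\left(m,l \right)} = \left(l + m\right) + l = m + 2 l$)
$K{\left(q \right)} = 5 + q + q^{2}$ ($K{\left(q \right)} = q^{2} + \left(5 + q\right) = 5 + q + q^{2}$)
$\left(K{\left(-7 \right)} + y{\left(-11,-10 \right)}\right)^{2} = \left(\left(5 - 7 + \left(-7\right)^{2}\right) + \left(-11 + 2 \left(-10\right)\right)\right)^{2} = \left(\left(5 - 7 + 49\right) - 31\right)^{2} = \left(47 - 31\right)^{2} = 16^{2} = 256$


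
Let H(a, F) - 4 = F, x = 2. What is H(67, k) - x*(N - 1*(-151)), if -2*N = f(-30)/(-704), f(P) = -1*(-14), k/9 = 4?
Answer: -92231/352 ≈ -262.02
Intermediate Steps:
k = 36 (k = 9*4 = 36)
H(a, F) = 4 + F
f(P) = 14
N = 7/704 (N = -7/(-704) = -7*(-1)/704 = -½*(-7/352) = 7/704 ≈ 0.0099432)
H(67, k) - x*(N - 1*(-151)) = (4 + 36) - 2*(7/704 - 1*(-151)) = 40 - 2*(7/704 + 151) = 40 - 2*106311/704 = 40 - 1*106311/352 = 40 - 106311/352 = -92231/352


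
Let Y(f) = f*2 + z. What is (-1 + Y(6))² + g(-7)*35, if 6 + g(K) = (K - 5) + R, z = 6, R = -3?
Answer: -446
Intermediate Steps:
Y(f) = 6 + 2*f (Y(f) = f*2 + 6 = 2*f + 6 = 6 + 2*f)
g(K) = -14 + K (g(K) = -6 + ((K - 5) - 3) = -6 + ((-5 + K) - 3) = -6 + (-8 + K) = -14 + K)
(-1 + Y(6))² + g(-7)*35 = (-1 + (6 + 2*6))² + (-14 - 7)*35 = (-1 + (6 + 12))² - 21*35 = (-1 + 18)² - 735 = 17² - 735 = 289 - 735 = -446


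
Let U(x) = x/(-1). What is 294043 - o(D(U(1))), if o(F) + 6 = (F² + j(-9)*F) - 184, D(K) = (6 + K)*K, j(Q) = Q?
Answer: 294163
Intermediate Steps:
U(x) = -x (U(x) = x*(-1) = -x)
D(K) = K*(6 + K)
o(F) = -190 + F² - 9*F (o(F) = -6 + ((F² - 9*F) - 184) = -6 + (-184 + F² - 9*F) = -190 + F² - 9*F)
294043 - o(D(U(1))) = 294043 - (-190 + ((-1*1)*(6 - 1*1))² - 9*(-1*1)*(6 - 1*1)) = 294043 - (-190 + (-(6 - 1))² - (-9)*(6 - 1)) = 294043 - (-190 + (-1*5)² - (-9)*5) = 294043 - (-190 + (-5)² - 9*(-5)) = 294043 - (-190 + 25 + 45) = 294043 - 1*(-120) = 294043 + 120 = 294163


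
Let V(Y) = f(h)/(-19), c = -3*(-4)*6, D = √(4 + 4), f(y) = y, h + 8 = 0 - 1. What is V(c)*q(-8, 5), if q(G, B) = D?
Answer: 18*√2/19 ≈ 1.3398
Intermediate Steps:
h = -9 (h = -8 + (0 - 1) = -8 - 1 = -9)
D = 2*√2 (D = √8 = 2*√2 ≈ 2.8284)
q(G, B) = 2*√2
c = 72 (c = 12*6 = 72)
V(Y) = 9/19 (V(Y) = -9/(-19) = -9*(-1/19) = 9/19)
V(c)*q(-8, 5) = 9*(2*√2)/19 = 18*√2/19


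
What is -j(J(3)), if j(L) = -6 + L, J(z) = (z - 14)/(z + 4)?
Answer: 53/7 ≈ 7.5714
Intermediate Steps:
J(z) = (-14 + z)/(4 + z)
-j(J(3)) = -(-6 + (-14 + 3)/(4 + 3)) = -(-6 - 11/7) = -1*(-53/7) = 53/7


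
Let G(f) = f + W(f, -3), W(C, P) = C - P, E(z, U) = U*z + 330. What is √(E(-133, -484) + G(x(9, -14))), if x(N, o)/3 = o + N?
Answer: 5*√2587 ≈ 254.31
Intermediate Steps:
E(z, U) = 330 + U*z
x(N, o) = 3*N + 3*o (x(N, o) = 3*(o + N) = 3*(N + o) = 3*N + 3*o)
G(f) = 3 + 2*f (G(f) = f + (f - 1*(-3)) = f + (f + 3) = f + (3 + f) = 3 + 2*f)
√(E(-133, -484) + G(x(9, -14))) = √((330 - 484*(-133)) + (3 + 2*(3*9 + 3*(-14)))) = √((330 + 64372) + (3 + 2*(27 - 42))) = √(64702 + (3 + 2*(-15))) = √(64702 + (3 - 30)) = √(64702 - 27) = √64675 = 5*√2587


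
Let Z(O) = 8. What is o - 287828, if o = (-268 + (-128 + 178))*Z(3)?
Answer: -289572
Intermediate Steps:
o = -1744 (o = (-268 + (-128 + 178))*8 = (-268 + 50)*8 = -218*8 = -1744)
o - 287828 = -1744 - 287828 = -289572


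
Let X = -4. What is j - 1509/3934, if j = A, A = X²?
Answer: 61435/3934 ≈ 15.616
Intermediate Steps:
A = 16 (A = (-4)² = 16)
j = 16
j - 1509/3934 = 16 - 1509/3934 = 61435/3934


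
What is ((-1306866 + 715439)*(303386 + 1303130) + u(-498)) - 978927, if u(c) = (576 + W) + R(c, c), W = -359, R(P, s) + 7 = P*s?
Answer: -950137669045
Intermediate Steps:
R(P, s) = -7 + P*s
u(c) = 210 + c² (u(c) = (576 - 359) + (-7 + c*c) = 217 + (-7 + c²) = 210 + c²)
((-1306866 + 715439)*(303386 + 1303130) + u(-498)) - 978927 = ((-1306866 + 715439)*(303386 + 1303130) + (210 + (-498)²)) - 978927 = (-591427*1606516 + (210 + 248004)) - 978927 = (-950136938332 + 248214) - 978927 = -950136690118 - 978927 = -950137669045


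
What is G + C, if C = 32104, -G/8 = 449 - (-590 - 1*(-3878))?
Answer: 54816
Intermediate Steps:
G = 22712 (G = -8*(449 - (-590 - 1*(-3878))) = -8*(449 - (-590 + 3878)) = -8*(449 - 1*3288) = -8*(449 - 3288) = -8*(-2839) = 22712)
G + C = 22712 + 32104 = 54816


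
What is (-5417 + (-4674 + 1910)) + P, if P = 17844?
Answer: 9663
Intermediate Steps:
(-5417 + (-4674 + 1910)) + P = (-5417 + (-4674 + 1910)) + 17844 = (-5417 - 2764) + 17844 = -8181 + 17844 = 9663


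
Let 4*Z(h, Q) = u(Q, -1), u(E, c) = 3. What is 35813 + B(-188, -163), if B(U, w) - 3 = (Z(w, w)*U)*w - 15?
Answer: 58784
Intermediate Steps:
Z(h, Q) = 3/4 (Z(h, Q) = (1/4)*3 = 3/4)
B(U, w) = -12 + 3*U*w/4 (B(U, w) = 3 + ((3*U/4)*w - 15) = 3 + (3*U*w/4 - 15) = 3 + (-15 + 3*U*w/4) = -12 + 3*U*w/4)
35813 + B(-188, -163) = 35813 + (-12 + (3/4)*(-188)*(-163)) = 35813 + (-12 + 22983) = 35813 + 22971 = 58784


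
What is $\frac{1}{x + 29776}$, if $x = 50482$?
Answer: $\frac{1}{80258} \approx 1.246 \cdot 10^{-5}$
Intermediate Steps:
$\frac{1}{x + 29776} = \frac{1}{50482 + 29776} = \frac{1}{80258}$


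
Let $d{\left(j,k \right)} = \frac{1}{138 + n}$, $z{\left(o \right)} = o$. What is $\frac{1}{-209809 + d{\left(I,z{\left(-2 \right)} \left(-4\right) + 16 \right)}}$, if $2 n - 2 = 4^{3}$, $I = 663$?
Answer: $- \frac{171}{35877338} \approx -4.7662 \cdot 10^{-6}$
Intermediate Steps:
$n = 33$ ($n = 1 + \frac{4^{3}}{2} = 1 + \frac{1}{2} \cdot 64 = 1 + 32 = 33$)
$d{\left(j,k \right)} = \frac{1}{171}$ ($d{\left(j,k \right)} = \frac{1}{138 + 33} = \frac{1}{171}$)
$\frac{1}{-209809 + d{\left(I,z{\left(-2 \right)} \left(-4\right) + 16 \right)}} = \frac{1}{-209809 + \frac{1}{171}} = \frac{1}{- \frac{35877338}{171}} = - \frac{171}{35877338}$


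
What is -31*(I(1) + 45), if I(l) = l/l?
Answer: -1426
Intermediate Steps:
I(l) = 1
-31*(I(1) + 45) = -31*(1 + 45) = -31*46 = -1426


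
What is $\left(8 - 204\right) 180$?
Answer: $-35280$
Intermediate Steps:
$\left(8 - 204\right) 180 = \left(-196\right) 180 = -35280$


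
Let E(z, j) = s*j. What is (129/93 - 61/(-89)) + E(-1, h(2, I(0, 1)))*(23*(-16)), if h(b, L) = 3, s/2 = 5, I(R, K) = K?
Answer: -30453642/2759 ≈ -11038.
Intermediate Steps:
s = 10 (s = 2*5 = 10)
E(z, j) = 10*j
(129/93 - 61/(-89)) + E(-1, h(2, I(0, 1)))*(23*(-16)) = (129/93 - 61/(-89)) + (10*3)*(23*(-16)) = (129*(1/93) - 61*(-1/89)) + 30*(-368) = (43/31 + 61/89) - 11040 = 5718/2759 - 11040 = -30453642/2759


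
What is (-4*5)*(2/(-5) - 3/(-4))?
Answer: -7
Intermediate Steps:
(-4*5)*(2/(-5) - 3/(-4)) = -20*(2*(-1/5) - 3*(-1/4)) = -20*(-2/5 + 3/4) = -20*7/20 = -7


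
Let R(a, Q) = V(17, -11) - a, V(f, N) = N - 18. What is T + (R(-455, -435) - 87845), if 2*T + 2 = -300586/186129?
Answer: -16271547473/186129 ≈ -87421.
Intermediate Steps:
V(f, N) = -18 + N
R(a, Q) = -29 - a (R(a, Q) = (-18 - 11) - a = -29 - a)
T = -336422/186129 (T = -1 + (-300586/186129)/2 = -1 + (-300586*1/186129)/2 = -1 + (½)*(-300586/186129) = -1 - 150293/186129 = -336422/186129 ≈ -1.8075)
T + (R(-455, -435) - 87845) = -336422/186129 + ((-29 - 1*(-455)) - 87845) = -336422/186129 + ((-29 + 455) - 87845) = -336422/186129 + (426 - 87845) = -336422/186129 - 87419 = -16271547473/186129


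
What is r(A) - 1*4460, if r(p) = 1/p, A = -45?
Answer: -200701/45 ≈ -4460.0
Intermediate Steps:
r(A) - 1*4460 = 1/(-45) - 1*4460 = -1/45 - 4460 = -200701/45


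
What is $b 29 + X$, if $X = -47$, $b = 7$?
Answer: $156$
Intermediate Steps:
$b 29 + X = 7 \cdot 29 - 47 = 203 - 47 = 156$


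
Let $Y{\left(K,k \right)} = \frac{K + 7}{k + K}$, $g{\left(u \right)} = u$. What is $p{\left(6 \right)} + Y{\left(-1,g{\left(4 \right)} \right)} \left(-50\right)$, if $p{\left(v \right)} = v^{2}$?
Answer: $-64$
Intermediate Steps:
$Y{\left(K,k \right)} = \frac{7 + K}{K + k}$
$p{\left(6 \right)} + Y{\left(-1,g{\left(4 \right)} \right)} \left(-50\right) = 6^{2} + \frac{7 - 1}{-1 + 4} \left(-50\right) = 36 + \frac{1}{3} \cdot 6 \left(-50\right) = 36 + 2 \left(-50\right) = 36 - 100 = -64$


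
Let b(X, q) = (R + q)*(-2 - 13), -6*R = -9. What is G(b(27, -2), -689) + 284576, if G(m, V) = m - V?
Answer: 570545/2 ≈ 2.8527e+5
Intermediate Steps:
R = 3/2 (R = -⅙*(-9) = 3/2 ≈ 1.5000)
b(X, q) = -45/2 - 15*q (b(X, q) = (3/2 + q)*(-2 - 13) = (3/2 + q)*(-15) = -45/2 - 15*q)
G(b(27, -2), -689) + 284576 = ((-45/2 - 15*(-2)) - 1*(-689)) + 284576 = ((-45/2 + 30) + 689) + 284576 = (15/2 + 689) + 284576 = 1393/2 + 284576 = 570545/2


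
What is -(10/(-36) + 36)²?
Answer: -413449/324 ≈ -1276.1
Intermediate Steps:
-(10/(-36) + 36)² = -(10*(-1/36) + 36)² = -(-5/18 + 36)² = -(643/18)² = -1*413449/324 = -413449/324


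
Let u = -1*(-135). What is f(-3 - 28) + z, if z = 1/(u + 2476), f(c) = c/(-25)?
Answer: 80966/65275 ≈ 1.2404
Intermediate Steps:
f(c) = -c/25 (f(c) = c*(-1/25) = -c/25)
u = 135
z = 1/2611 (z = 1/(135 + 2476) = 1/2611 ≈ 0.00038300)
f(-3 - 28) + z = -(-3 - 28)/25 + 1/2611 = -1/25*(-31) + 1/2611 = 31/25 + 1/2611 = 80966/65275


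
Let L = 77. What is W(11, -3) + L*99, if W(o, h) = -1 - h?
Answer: 7625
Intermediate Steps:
W(11, -3) + L*99 = (-1 - 1*(-3)) + 77*99 = (-1 + 3) + 7623 = 2 + 7623 = 7625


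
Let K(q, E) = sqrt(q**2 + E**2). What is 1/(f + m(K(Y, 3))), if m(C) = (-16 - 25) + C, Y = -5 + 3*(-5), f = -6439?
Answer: -6480/41989991 - sqrt(409)/41989991 ≈ -0.00015480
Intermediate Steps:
Y = -20 (Y = -5 - 15 = -20)
K(q, E) = sqrt(E**2 + q**2)
m(C) = -41 + C
1/(f + m(K(Y, 3))) = 1/(-6439 + (-41 + sqrt(3**2 + (-20)**2))) = 1/(-6439 + (-41 + sqrt(9 + 400))) = 1/(-6439 + (-41 + sqrt(409))) = 1/(-6480 + sqrt(409))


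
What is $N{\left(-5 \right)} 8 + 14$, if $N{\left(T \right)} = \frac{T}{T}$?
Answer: $22$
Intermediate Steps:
$N{\left(T \right)} = 1$
$N{\left(-5 \right)} 8 + 14 = 1 \cdot 8 + 14 = 8 + 14 = 22$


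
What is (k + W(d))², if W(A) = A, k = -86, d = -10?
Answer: 9216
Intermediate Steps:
(k + W(d))² = (-86 - 10)² = (-96)² = 9216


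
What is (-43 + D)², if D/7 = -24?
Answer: 44521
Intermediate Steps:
D = -168 (D = 7*(-24) = -168)
(-43 + D)² = (-43 - 168)² = (-211)² = 44521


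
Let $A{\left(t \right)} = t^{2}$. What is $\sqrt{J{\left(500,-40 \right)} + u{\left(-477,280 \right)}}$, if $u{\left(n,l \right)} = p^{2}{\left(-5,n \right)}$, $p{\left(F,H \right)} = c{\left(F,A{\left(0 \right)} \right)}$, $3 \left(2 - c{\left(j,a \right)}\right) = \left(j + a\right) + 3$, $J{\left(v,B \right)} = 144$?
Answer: $\frac{4 \sqrt{85}}{3} \approx 12.293$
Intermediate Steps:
$c{\left(j,a \right)} = 1 - \frac{a}{3} - \frac{j}{3}$ ($c{\left(j,a \right)} = 2 - \frac{\left(j + a\right) + 3}{3} = 2 - \frac{\left(a + j\right) + 3}{3} = 2 - \frac{3 + a + j}{3} = 2 - \left(1 + \frac{a}{3} + \frac{j}{3}\right) = 1 - \frac{a}{3} - \frac{j}{3}$)
$p{\left(F,H \right)} = 1 - \frac{F}{3}$ ($p{\left(F,H \right)} = 1 - \frac{0^{2}}{3} - \frac{F}{3} = 1 - 0 - \frac{F}{3} = 1 + 0 - \frac{F}{3} = 1 - \frac{F}{3}$)
$u{\left(n,l \right)} = \frac{64}{9}$ ($u{\left(n,l \right)} = \left(1 - - \frac{5}{3}\right)^{2} = \left(1 + \frac{5}{3}\right)^{2} = \left(\frac{8}{3}\right)^{2} = \frac{64}{9}$)
$\sqrt{J{\left(500,-40 \right)} + u{\left(-477,280 \right)}} = \sqrt{144 + \frac{64}{9}} = \sqrt{\frac{1360}{9}} = \frac{4 \sqrt{85}}{3}$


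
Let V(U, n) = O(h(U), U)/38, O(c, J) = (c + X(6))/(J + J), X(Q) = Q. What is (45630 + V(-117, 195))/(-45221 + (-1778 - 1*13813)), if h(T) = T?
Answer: -135247357/180246768 ≈ -0.75035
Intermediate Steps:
O(c, J) = (6 + c)/(2*J) (O(c, J) = (c + 6)/(J + J) = (6 + c)/((2*J)) = (6 + c)*(1/(2*J)) = (6 + c)/(2*J))
V(U, n) = (6 + U)/(76*U) (V(U, n) = ((6 + U)/(2*U))/38 = ((6 + U)/(2*U))*(1/38) = (6 + U)/(76*U))
(45630 + V(-117, 195))/(-45221 + (-1778 - 1*13813)) = (45630 + (1/76)*(6 - 117)/(-117))/(-45221 + (-1778 - 1*13813)) = (45630 + (1/76)*(-1/117)*(-111))/(-45221 + (-1778 - 13813)) = (45630 + 37/2964)/(-45221 - 15591) = (135247357/2964)/(-60812) = (135247357/2964)*(-1/60812) = -135247357/180246768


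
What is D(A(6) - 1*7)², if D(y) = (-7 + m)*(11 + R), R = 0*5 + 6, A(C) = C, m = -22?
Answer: 243049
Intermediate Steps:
R = 6 (R = 0 + 6 = 6)
D(y) = -493 (D(y) = (-7 - 22)*(11 + 6) = -29*17 = -493)
D(A(6) - 1*7)² = (-493)² = 243049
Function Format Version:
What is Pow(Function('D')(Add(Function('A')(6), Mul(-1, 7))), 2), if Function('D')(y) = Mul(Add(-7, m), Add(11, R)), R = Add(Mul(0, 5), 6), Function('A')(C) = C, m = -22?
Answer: 243049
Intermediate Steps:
R = 6 (R = Add(0, 6) = 6)
Function('D')(y) = -493 (Function('D')(y) = Mul(Add(-7, -22), Add(11, 6)) = Mul(-29, 17) = -493)
Pow(Function('D')(Add(Function('A')(6), Mul(-1, 7))), 2) = Pow(-493, 2) = 243049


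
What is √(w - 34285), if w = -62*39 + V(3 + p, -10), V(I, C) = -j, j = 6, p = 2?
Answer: I*√36709 ≈ 191.6*I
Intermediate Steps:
V(I, C) = -6 (V(I, C) = -1*6 = -6)
w = -2424 (w = -62*39 - 6 = -2418 - 6 = -2424)
√(w - 34285) = √(-2424 - 34285) = √(-36709) = I*√36709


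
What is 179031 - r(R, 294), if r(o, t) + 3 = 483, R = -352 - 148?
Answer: 178551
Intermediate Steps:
R = -500
r(o, t) = 480 (r(o, t) = -3 + 483 = 480)
179031 - r(R, 294) = 179031 - 1*480 = 179031 - 480 = 178551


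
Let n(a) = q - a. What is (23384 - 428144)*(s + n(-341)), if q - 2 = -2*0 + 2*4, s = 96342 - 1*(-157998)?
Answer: -103088729160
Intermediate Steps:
s = 254340 (s = 96342 + 157998 = 254340)
q = 10 (q = 2 + (-2*0 + 2*4) = 2 + (0 + 8) = 2 + 8 = 10)
n(a) = 10 - a
(23384 - 428144)*(s + n(-341)) = (23384 - 428144)*(254340 + (10 - 1*(-341))) = -404760*(254340 + (10 + 341)) = -404760*(254340 + 351) = -404760*254691 = -103088729160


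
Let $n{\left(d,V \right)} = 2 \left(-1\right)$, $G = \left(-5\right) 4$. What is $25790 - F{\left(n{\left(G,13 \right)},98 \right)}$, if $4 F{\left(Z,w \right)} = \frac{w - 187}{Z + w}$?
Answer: $\frac{9903449}{384} \approx 25790.0$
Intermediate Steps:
$G = -20$
$n{\left(d,V \right)} = -2$
$F{\left(Z,w \right)} = \frac{-187 + w}{4 \left(Z + w\right)}$ ($F{\left(Z,w \right)} = \frac{\left(w - 187\right) \frac{1}{Z + w}}{4} = \frac{\left(-187 + w\right) \frac{1}{Z + w}}{4} = \frac{\frac{1}{Z + w} \left(-187 + w\right)}{4} = \frac{-187 + w}{4 \left(Z + w\right)}$)
$25790 - F{\left(n{\left(G,13 \right)},98 \right)} = 25790 - \frac{-187 + 98}{4 \left(-2 + 98\right)} = 25790 - \frac{1}{4} \cdot \frac{1}{96} \left(-89\right) = 25790 - - \frac{89}{384} = 25790 + \frac{89}{384} = \frac{9903449}{384}$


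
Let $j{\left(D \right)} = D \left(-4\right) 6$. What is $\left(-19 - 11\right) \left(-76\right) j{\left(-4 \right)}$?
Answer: $218880$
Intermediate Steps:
$j{\left(D \right)} = - 24 D$ ($j{\left(D \right)} = - 4 D 6 = - 24 D$)
$\left(-19 - 11\right) \left(-76\right) j{\left(-4 \right)} = \left(-19 - 11\right) \left(-76\right) \left(\left(-24\right) \left(-4\right)\right) = \left(-30\right) \left(-76\right) 96 = 2280 \cdot 96 = 218880$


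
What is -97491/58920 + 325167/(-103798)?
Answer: -4879701743/1019296360 ≈ -4.7873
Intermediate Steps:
-97491/58920 + 325167/(-103798) = -97491*1/58920 + 325167*(-1/103798) = -32497/19640 - 325167/103798 = -4879701743/1019296360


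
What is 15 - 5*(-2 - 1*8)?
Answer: 65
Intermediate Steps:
15 - 5*(-2 - 1*8) = 15 - 5*(-2 - 8) = 15 - 5*(-10) = 15 + 50 = 65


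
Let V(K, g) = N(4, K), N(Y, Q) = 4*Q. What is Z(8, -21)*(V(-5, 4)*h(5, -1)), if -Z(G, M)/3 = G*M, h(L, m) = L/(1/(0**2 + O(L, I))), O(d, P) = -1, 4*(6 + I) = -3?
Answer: 50400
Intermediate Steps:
I = -27/4 (I = -6 + (1/4)*(-3) = -6 - 3/4 = -27/4 ≈ -6.7500)
V(K, g) = 4*K
h(L, m) = -L (h(L, m) = L/(1/(0**2 - 1)) = L/(1/(0 - 1)) = L/(1/(-1)) = L/(-1) = L*(-1) = -L)
Z(G, M) = -3*G*M
Z(8, -21)*(V(-5, 4)*h(5, -1)) = (-3*8*(-21))*((4*(-5))*(-1*5)) = 504*(-20*(-5)) = 504*100 = 50400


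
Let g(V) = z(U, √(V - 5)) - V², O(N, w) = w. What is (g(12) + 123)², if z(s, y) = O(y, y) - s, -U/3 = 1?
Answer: (18 - √7)² ≈ 235.75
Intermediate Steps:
U = -3 (U = -3*1 = -3)
z(s, y) = y - s
g(V) = 3 + √(-5 + V) - V² (g(V) = (√(V - 5) - 1*(-3)) - V² = (√(-5 + V) + 3) - V² = (3 + √(-5 + V)) - V² = 3 + √(-5 + V) - V²)
(g(12) + 123)² = ((3 + √(-5 + 12) - 1*12²) + 123)² = ((3 + √7 - 1*144) + 123)² = ((3 + √7 - 144) + 123)² = ((-141 + √7) + 123)² = (-18 + √7)²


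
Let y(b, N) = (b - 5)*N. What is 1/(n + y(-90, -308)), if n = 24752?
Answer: 1/54012 ≈ 1.8514e-5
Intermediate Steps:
y(b, N) = N*(-5 + b) (y(b, N) = (-5 + b)*N = N*(-5 + b))
1/(n + y(-90, -308)) = 1/(24752 - 308*(-5 - 90)) = 1/(24752 - 308*(-95)) = 1/(24752 + 29260) = 1/54012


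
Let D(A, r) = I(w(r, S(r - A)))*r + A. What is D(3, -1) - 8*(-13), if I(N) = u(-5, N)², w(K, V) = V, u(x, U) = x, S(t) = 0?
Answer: 82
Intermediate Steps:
I(N) = 25 (I(N) = (-5)² = 25)
D(A, r) = A + 25*r (D(A, r) = 25*r + A = A + 25*r)
D(3, -1) - 8*(-13) = (3 + 25*(-1)) - 8*(-13) = (3 - 25) + 104 = -22 + 104 = 82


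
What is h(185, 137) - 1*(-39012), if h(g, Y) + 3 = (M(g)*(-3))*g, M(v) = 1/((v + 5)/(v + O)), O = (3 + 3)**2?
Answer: 1457811/38 ≈ 38363.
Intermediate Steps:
O = 36 (O = 6**2 = 36)
M(v) = (36 + v)/(5 + v) (M(v) = 1/((v + 5)/(v + 36)) = 1/((5 + v)/(36 + v)) = (36 + v)/(5 + v))
h(g, Y) = -3 - 3*g*(36 + g)/(5 + g) (h(g, Y) = -3 + (((36 + g)/(5 + g))*(-3))*g = -3 + (-3*(36 + g)/(5 + g))*g = -3 - 3*g*(36 + g)/(5 + g))
h(185, 137) - 1*(-39012) = 3*(-5 - 1*185**2 - 37*185)/(5 + 185) - 1*(-39012) = 3*(-5 - 1*34225 - 6845)/190 + 39012 = 3*(1/190)*(-5 - 34225 - 6845) + 39012 = 3*(1/190)*(-41075) + 39012 = -24645/38 + 39012 = 1457811/38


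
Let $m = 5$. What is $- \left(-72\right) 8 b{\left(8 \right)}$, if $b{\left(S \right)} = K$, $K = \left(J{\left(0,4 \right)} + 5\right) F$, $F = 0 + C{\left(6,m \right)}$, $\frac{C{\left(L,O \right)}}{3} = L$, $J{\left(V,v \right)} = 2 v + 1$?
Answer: $145152$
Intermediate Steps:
$J{\left(V,v \right)} = 1 + 2 v$
$C{\left(L,O \right)} = 3 L$
$F = 18$ ($F = 0 + 3 \cdot 6 = 0 + 18 = 18$)
$K = 252$ ($K = \left(\left(1 + 2 \cdot 4\right) + 5\right) 18 = \left(\left(1 + 8\right) + 5\right) 18 = \left(9 + 5\right) 18 = 14 \cdot 18 = 252$)
$b{\left(S \right)} = 252$
$- \left(-72\right) 8 b{\left(8 \right)} = - \left(-72\right) 8 \cdot 252 = - \left(-576\right) 252 = \left(-1\right) \left(-145152\right) = 145152$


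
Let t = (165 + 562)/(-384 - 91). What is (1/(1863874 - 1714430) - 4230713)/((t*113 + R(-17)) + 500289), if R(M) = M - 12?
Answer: -300320969946225/35499129359956 ≈ -8.4599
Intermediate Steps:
R(M) = -12 + M
t = -727/475 (t = 727/(-475) = 727*(-1/475) = -727/475 ≈ -1.5305)
(1/(1863874 - 1714430) - 4230713)/((t*113 + R(-17)) + 500289) = (1/(1863874 - 1714430) - 4230713)/((-727/475*113 + (-12 - 17)) + 500289) = (1/149444 - 4230713)/((-82151/475 - 29) + 500289) = (1/149444 - 4230713)/(-95926/475 + 500289) = -632254673571/(149444*237541349/475) = -632254673571/149444*475/237541349 = -300320969946225/35499129359956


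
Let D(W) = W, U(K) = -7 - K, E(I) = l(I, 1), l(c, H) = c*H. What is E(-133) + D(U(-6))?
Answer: -134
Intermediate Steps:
l(c, H) = H*c
E(I) = I (E(I) = 1*I = I)
E(-133) + D(U(-6)) = -133 + (-7 - 1*(-6)) = -133 + (-7 + 6) = -133 - 1 = -134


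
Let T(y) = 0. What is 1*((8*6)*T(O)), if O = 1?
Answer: 0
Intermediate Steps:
1*((8*6)*T(O)) = 1*((8*6)*0) = 1*(48*0) = 1*0 = 0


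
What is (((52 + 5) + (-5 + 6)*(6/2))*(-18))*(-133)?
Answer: 143640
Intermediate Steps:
(((52 + 5) + (-5 + 6)*(6/2))*(-18))*(-133) = ((57 + 1*(6*(½)))*(-18))*(-133) = ((57 + 1*3)*(-18))*(-133) = ((57 + 3)*(-18))*(-133) = (60*(-18))*(-133) = -1080*(-133) = 143640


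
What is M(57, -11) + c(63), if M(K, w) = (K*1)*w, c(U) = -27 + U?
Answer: -591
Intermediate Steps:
M(K, w) = K*w
M(57, -11) + c(63) = 57*(-11) + (-27 + 63) = -627 + 36 = -591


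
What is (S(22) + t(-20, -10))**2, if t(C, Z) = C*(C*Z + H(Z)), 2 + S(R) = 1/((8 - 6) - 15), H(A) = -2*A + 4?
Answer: 3395043289/169 ≈ 2.0089e+7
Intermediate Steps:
H(A) = 4 - 2*A
S(R) = -27/13 (S(R) = -2 + 1/((8 - 6) - 15) = -2 + 1/(2 - 15) = -2 + 1/(-13) = -2 - 1/13 = -27/13)
t(C, Z) = C*(4 - 2*Z + C*Z) (t(C, Z) = C*(C*Z + (4 - 2*Z)) = C*(4 - 2*Z + C*Z))
(S(22) + t(-20, -10))**2 = (-27/13 - 20*(4 - 2*(-10) - 20*(-10)))**2 = (-27/13 - 20*(4 + 20 + 200))**2 = (-27/13 - 20*224)**2 = (-27/13 - 4480)**2 = (-58267/13)**2 = 3395043289/169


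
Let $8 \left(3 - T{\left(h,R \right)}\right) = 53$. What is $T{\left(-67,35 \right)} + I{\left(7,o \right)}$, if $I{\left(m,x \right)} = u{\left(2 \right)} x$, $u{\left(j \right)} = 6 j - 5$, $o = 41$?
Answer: $\frac{2267}{8} \approx 283.38$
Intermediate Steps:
$T{\left(h,R \right)} = - \frac{29}{8}$ ($T{\left(h,R \right)} = 3 - \frac{53}{8} = - \frac{29}{8}$)
$u{\left(j \right)} = -5 + 6 j$
$I{\left(m,x \right)} = 7 x$ ($I{\left(m,x \right)} = \left(-5 + 6 \cdot 2\right) x = \left(-5 + 12\right) x = 7 x$)
$T{\left(-67,35 \right)} + I{\left(7,o \right)} = - \frac{29}{8} + 7 \cdot 41 = - \frac{29}{8} + 287 = \frac{2267}{8}$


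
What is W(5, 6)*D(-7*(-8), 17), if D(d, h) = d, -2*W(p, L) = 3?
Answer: -84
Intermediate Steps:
W(p, L) = -3/2 (W(p, L) = -½*3 = -3/2)
W(5, 6)*D(-7*(-8), 17) = -(-21)*(-8)/2 = -3/2*56 = -84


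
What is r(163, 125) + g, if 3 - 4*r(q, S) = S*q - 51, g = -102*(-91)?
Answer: 16807/4 ≈ 4201.8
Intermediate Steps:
g = 9282
r(q, S) = 27/2 - S*q/4 (r(q, S) = 3/4 - (S*q - 51)/4 = 3/4 - (-51 + S*q)/4 = 3/4 + (51/4 - S*q/4) = 27/2 - S*q/4)
r(163, 125) + g = (27/2 - 1/4*125*163) + 9282 = (27/2 - 20375/4) + 9282 = -20321/4 + 9282 = 16807/4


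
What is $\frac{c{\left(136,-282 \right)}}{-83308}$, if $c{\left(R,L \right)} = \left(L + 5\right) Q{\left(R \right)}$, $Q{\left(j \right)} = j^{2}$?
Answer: $\frac{1280848}{20827} \approx 61.499$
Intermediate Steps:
$c{\left(R,L \right)} = R^{2} \left(5 + L\right)$ ($c{\left(R,L \right)} = \left(L + 5\right) R^{2} = \left(5 + L\right) R^{2} = R^{2} \left(5 + L\right)$)
$\frac{c{\left(136,-282 \right)}}{-83308} = \frac{136^{2} \left(5 - 282\right)}{-83308} = 18496 \left(-277\right) \left(- \frac{1}{83308}\right) = \left(-5123392\right) \left(- \frac{1}{83308}\right) = \frac{1280848}{20827}$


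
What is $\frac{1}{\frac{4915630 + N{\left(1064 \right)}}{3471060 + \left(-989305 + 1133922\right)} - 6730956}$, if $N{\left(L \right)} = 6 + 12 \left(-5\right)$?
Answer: $- \frac{3615677}{24336957881636} \approx -1.4857 \cdot 10^{-7}$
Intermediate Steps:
$N{\left(L \right)} = -54$ ($N{\left(L \right)} = 6 - 60 = -54$)
$\frac{1}{\frac{4915630 + N{\left(1064 \right)}}{3471060 + \left(-989305 + 1133922\right)} - 6730956} = \frac{1}{\frac{4915630 - 54}{3471060 + \left(-989305 + 1133922\right)} - 6730956} = \frac{1}{\frac{4915576}{3471060 + 144617} - 6730956} = \frac{1}{\frac{4915576}{3615677} - 6730956} = \frac{1}{- \frac{24336957881636}{3615677}} = - \frac{3615677}{24336957881636}$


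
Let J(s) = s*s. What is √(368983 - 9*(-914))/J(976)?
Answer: √377209/952576 ≈ 0.00064475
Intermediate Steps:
J(s) = s²
√(368983 - 9*(-914))/J(976) = √(368983 - 9*(-914))/(976²) = √(368983 + 8226)/952576 = √377209*(1/952576) = √377209/952576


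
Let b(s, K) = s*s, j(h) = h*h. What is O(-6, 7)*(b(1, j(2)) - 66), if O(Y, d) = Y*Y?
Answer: -2340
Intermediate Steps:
O(Y, d) = Y**2
j(h) = h**2
b(s, K) = s**2
O(-6, 7)*(b(1, j(2)) - 66) = (-6)**2*(1**2 - 66) = 36*(1 - 66) = 36*(-65) = -2340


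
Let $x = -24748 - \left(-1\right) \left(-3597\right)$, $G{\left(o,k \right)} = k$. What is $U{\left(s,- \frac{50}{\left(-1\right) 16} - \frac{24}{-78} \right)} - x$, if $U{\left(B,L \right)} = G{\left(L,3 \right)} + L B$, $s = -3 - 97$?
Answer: $\frac{728123}{26} \approx 28005.0$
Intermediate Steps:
$s = -100$ ($s = -3 - 97 = -100$)
$x = -28345$ ($x = -24748 - 3597 = -28345$)
$U{\left(B,L \right)} = 3 + B L$ ($U{\left(B,L \right)} = 3 + L B = 3 + B L$)
$U{\left(s,- \frac{50}{\left(-1\right) 16} - \frac{24}{-78} \right)} - x = \left(3 - 100 \left(- \frac{50}{\left(-1\right) 16} - \frac{24}{-78}\right)\right) - -28345 = \left(3 - 100 \left(- \frac{50}{-16} - - \frac{4}{13}\right)\right) + 28345 = \left(3 - 100 \left(\left(-50\right) \left(- \frac{1}{16}\right) + \frac{4}{13}\right)\right) + 28345 = \left(3 - 100 \left(\frac{25}{8} + \frac{4}{13}\right)\right) + 28345 = \left(3 - \frac{8925}{26}\right) + 28345 = - \frac{8847}{26} + 28345 = \frac{728123}{26}$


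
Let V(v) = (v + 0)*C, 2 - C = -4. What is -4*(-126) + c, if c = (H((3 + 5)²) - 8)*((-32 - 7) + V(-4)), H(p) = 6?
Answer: 630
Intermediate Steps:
C = 6 (C = 2 - 1*(-4) = 2 + 4 = 6)
V(v) = 6*v (V(v) = (v + 0)*6 = v*6 = 6*v)
c = 126 (c = (6 - 8)*((-32 - 7) + 6*(-4)) = -2*(-39 - 24) = -2*(-63) = 126)
-4*(-126) + c = -4*(-126) + 126 = 504 + 126 = 630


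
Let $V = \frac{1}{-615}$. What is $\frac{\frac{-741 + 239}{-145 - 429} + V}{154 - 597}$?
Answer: $- \frac{3758}{1907115} \approx -0.0019705$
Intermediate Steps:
$V = - \frac{1}{615} \approx -0.001626$
$\frac{\frac{-741 + 239}{-145 - 429} + V}{154 - 597} = \frac{\frac{-741 + 239}{-145 - 429} - \frac{1}{615}}{154 - 597} = \frac{- \frac{502}{-574} - \frac{1}{615}}{-443} = - \frac{\left(-502\right) \left(- \frac{1}{574}\right) - \frac{1}{615}}{443} = - \frac{\frac{251}{287} - \frac{1}{615}}{443} = \left(- \frac{1}{443}\right) \frac{3758}{4305} = - \frac{3758}{1907115}$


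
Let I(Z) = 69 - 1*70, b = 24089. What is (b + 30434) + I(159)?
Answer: 54522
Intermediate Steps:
I(Z) = -1 (I(Z) = 69 - 70 = -1)
(b + 30434) + I(159) = (24089 + 30434) - 1 = 54523 - 1 = 54522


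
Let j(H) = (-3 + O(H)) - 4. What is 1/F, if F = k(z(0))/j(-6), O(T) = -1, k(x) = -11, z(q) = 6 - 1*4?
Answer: 8/11 ≈ 0.72727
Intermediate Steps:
z(q) = 2 (z(q) = 6 - 4 = 2)
j(H) = -8 (j(H) = (-3 - 1) - 4 = -4 - 4 = -8)
F = 11/8 (F = -11/(-8) = -11*(-1/8) = 11/8 ≈ 1.3750)
1/F = 1/(11/8) = 8/11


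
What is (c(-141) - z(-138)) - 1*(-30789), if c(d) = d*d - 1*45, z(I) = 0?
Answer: 50625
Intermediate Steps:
c(d) = -45 + d**2 (c(d) = d**2 - 45 = -45 + d**2)
(c(-141) - z(-138)) - 1*(-30789) = ((-45 + (-141)**2) - 1*0) - 1*(-30789) = ((-45 + 19881) + 0) + 30789 = (19836 + 0) + 30789 = 19836 + 30789 = 50625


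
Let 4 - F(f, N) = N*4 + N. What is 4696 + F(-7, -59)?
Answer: 4995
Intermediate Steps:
F(f, N) = 4 - 5*N (F(f, N) = 4 - (N*4 + N) = 4 - (4*N + N) = 4 - 5*N)
4696 + F(-7, -59) = 4696 + (4 - 5*(-59)) = 4696 + (4 + 295) = 4696 + 299 = 4995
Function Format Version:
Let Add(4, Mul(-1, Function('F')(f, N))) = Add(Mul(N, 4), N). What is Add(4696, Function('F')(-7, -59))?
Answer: 4995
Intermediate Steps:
Function('F')(f, N) = Add(4, Mul(-5, N)) (Function('F')(f, N) = Add(4, Mul(-1, Add(Mul(N, 4), N))) = Add(4, Mul(-1, Add(Mul(4, N), N))) = Add(4, Mul(-1, Mul(5, N))) = Add(4, Mul(-5, N)))
Add(4696, Function('F')(-7, -59)) = Add(4696, Add(4, Mul(-5, -59))) = Add(4696, Add(4, 295)) = Add(4696, 299) = 4995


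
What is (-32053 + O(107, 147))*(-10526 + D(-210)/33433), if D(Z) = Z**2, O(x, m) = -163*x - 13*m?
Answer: 18087962579490/33433 ≈ 5.4102e+8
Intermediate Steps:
(-32053 + O(107, 147))*(-10526 + D(-210)/33433) = (-32053 + (-163*107 - 13*147))*(-10526 + (-210)**2/33433) = (-32053 + (-17441 - 1911))*(-10526 + 44100*(1/33433)) = (-32053 - 19352)*(-10526 + 44100/33433) = -51405*(-351871658/33433) = 18087962579490/33433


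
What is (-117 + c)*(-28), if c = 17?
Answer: 2800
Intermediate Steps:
(-117 + c)*(-28) = (-117 + 17)*(-28) = -100*(-28) = 2800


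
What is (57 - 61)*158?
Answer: -632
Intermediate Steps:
(57 - 61)*158 = -4*158 = -632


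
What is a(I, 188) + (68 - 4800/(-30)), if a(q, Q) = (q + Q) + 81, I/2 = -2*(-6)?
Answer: 521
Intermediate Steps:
I = 24 (I = 2*(-2*(-6)) = 2*12 = 24)
a(q, Q) = 81 + Q + q (a(q, Q) = (Q + q) + 81 = 81 + Q + q)
a(I, 188) + (68 - 4800/(-30)) = (81 + 188 + 24) + (68 - 4800/(-30)) = 293 + (68 - 4800*(-1)/30) = 293 + (68 - 60*(-8/3)) = 293 + (68 + 160) = 293 + 228 = 521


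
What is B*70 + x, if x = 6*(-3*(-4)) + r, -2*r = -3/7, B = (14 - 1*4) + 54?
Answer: 63731/14 ≈ 4552.2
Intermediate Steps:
B = 64 (B = (14 - 4) + 54 = 10 + 54 = 64)
r = 3/14 (r = -(-3)/(2*7) = -½*(-3/7) = 3/14 ≈ 0.21429)
x = 1011/14 (x = 6*(-3*(-4)) + 3/14 = 6*12 + 3/14 = 72 + 3/14 = 1011/14 ≈ 72.214)
B*70 + x = 64*70 + 1011/14 = 4480 + 1011/14 = 63731/14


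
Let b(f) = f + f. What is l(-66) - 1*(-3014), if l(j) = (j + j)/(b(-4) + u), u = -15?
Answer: 69454/23 ≈ 3019.7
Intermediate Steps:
b(f) = 2*f
l(j) = -2*j/23 (l(j) = (j + j)/(2*(-4) - 15) = (2*j)/(-8 - 15) = (2*j)/(-23) = (2*j)*(-1/23) = -2*j/23)
l(-66) - 1*(-3014) = -2/23*(-66) - 1*(-3014) = 132/23 + 3014 = 69454/23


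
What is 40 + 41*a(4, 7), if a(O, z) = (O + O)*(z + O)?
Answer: 3648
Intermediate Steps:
a(O, z) = 2*O*(O + z) (a(O, z) = (2*O)*(O + z) = 2*O*(O + z))
40 + 41*a(4, 7) = 40 + 41*(2*4*(4 + 7)) = 40 + 41*(2*4*11) = 40 + 41*88 = 40 + 3608 = 3648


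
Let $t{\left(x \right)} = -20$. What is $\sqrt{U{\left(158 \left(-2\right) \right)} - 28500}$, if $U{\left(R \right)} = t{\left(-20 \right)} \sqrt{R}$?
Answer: $2 \sqrt{-7125 - 10 i \sqrt{79}} \approx 1.053 - 168.82 i$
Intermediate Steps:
$U{\left(R \right)} = - 20 \sqrt{R}$
$\sqrt{U{\left(158 \left(-2\right) \right)} - 28500} = \sqrt{- 20 \sqrt{158 \left(-2\right)} - 28500} = \sqrt{- 20 \sqrt{-316} - 28500} = \sqrt{- 20 \cdot 2 i \sqrt{79} - 28500} = \sqrt{- 40 i \sqrt{79} - 28500} = \sqrt{-28500 - 40 i \sqrt{79}}$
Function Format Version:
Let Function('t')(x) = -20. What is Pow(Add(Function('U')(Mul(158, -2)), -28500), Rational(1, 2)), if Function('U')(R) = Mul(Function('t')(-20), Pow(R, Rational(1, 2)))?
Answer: Mul(2, Pow(Add(-7125, Mul(-10, I, Pow(79, Rational(1, 2)))), Rational(1, 2))) ≈ Add(1.0530, Mul(-168.82, I))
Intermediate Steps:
Function('U')(R) = Mul(-20, Pow(R, Rational(1, 2)))
Pow(Add(Function('U')(Mul(158, -2)), -28500), Rational(1, 2)) = Pow(Add(Mul(-20, Pow(Mul(158, -2), Rational(1, 2))), -28500), Rational(1, 2)) = Pow(Add(Mul(-20, Pow(-316, Rational(1, 2))), -28500), Rational(1, 2)) = Pow(Add(Mul(-20, Mul(2, I, Pow(79, Rational(1, 2)))), -28500), Rational(1, 2)) = Pow(Add(Mul(-40, I, Pow(79, Rational(1, 2))), -28500), Rational(1, 2)) = Pow(Add(-28500, Mul(-40, I, Pow(79, Rational(1, 2)))), Rational(1, 2))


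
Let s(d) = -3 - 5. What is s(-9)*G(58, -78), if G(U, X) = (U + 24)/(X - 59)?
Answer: 656/137 ≈ 4.7883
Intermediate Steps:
s(d) = -8
G(U, X) = (24 + U)/(-59 + X)
s(-9)*G(58, -78) = -8*(24 + 58)/(-59 - 78) = -8*82/(-137) = -(-8)*82/137 = -8*(-82/137) = 656/137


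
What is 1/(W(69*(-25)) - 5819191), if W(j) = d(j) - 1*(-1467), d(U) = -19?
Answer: -1/5817743 ≈ -1.7189e-7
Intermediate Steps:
W(j) = 1448 (W(j) = -19 - 1*(-1467) = -19 + 1467 = 1448)
1/(W(69*(-25)) - 5819191) = 1/(1448 - 5819191) = 1/(-5817743) = -1/5817743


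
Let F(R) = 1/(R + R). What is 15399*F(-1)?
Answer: -15399/2 ≈ -7699.5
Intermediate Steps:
F(R) = 1/(2*R)
15399*F(-1) = 15399*((½)/(-1)) = 15399*((½)*(-1)) = 15399*(-½) = -15399/2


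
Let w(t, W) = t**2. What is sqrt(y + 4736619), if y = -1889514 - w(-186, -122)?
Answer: 3*sqrt(312501) ≈ 1677.1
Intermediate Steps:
y = -1924110 (y = -1889514 - 1*(-186)**2 = -1889514 - 1*34596 = -1889514 - 34596 = -1924110)
sqrt(y + 4736619) = sqrt(-1924110 + 4736619) = sqrt(2812509) = 3*sqrt(312501)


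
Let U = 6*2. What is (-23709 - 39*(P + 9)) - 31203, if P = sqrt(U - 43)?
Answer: -55263 - 39*I*sqrt(31) ≈ -55263.0 - 217.14*I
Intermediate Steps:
U = 12
P = I*sqrt(31) (P = sqrt(12 - 43) = sqrt(-31) = I*sqrt(31) ≈ 5.5678*I)
(-23709 - 39*(P + 9)) - 31203 = (-23709 - 39*(I*sqrt(31) + 9)) - 31203 = (-23709 - 39*(9 + I*sqrt(31))) - 31203 = (-23709 + (-351 - 39*I*sqrt(31))) - 31203 = (-24060 - 39*I*sqrt(31)) - 31203 = -55263 - 39*I*sqrt(31)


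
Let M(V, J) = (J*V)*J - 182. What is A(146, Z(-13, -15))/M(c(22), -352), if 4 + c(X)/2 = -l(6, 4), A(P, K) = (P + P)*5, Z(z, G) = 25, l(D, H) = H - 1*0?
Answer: -730/991323 ≈ -0.00073639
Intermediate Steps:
l(D, H) = H (l(D, H) = H + 0 = H)
A(P, K) = 10*P (A(P, K) = (2*P)*5 = 10*P)
c(X) = -16 (c(X) = -8 + 2*(-1*4) = -8 + 2*(-4) = -8 - 8 = -16)
M(V, J) = -182 + V*J**2 (M(V, J) = V*J**2 - 182 = -182 + V*J**2)
A(146, Z(-13, -15))/M(c(22), -352) = (10*146)/(-182 - 16*(-352)**2) = 1460/(-182 - 16*123904) = 1460/(-182 - 1982464) = 1460/(-1982646) = 1460*(-1/1982646) = -730/991323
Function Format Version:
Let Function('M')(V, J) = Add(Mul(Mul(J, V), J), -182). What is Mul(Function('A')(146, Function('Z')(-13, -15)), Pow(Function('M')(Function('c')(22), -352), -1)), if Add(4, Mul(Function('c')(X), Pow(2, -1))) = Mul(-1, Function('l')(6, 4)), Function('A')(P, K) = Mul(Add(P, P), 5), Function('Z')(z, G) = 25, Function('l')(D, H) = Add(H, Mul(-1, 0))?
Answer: Rational(-730, 991323) ≈ -0.00073639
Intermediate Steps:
Function('l')(D, H) = H (Function('l')(D, H) = Add(H, 0) = H)
Function('A')(P, K) = Mul(10, P) (Function('A')(P, K) = Mul(Mul(2, P), 5) = Mul(10, P))
Function('c')(X) = -16 (Function('c')(X) = Add(-8, Mul(2, Mul(-1, 4))) = Add(-8, Mul(2, -4)) = Add(-8, -8) = -16)
Function('M')(V, J) = Add(-182, Mul(V, Pow(J, 2))) (Function('M')(V, J) = Add(Mul(V, Pow(J, 2)), -182) = Add(-182, Mul(V, Pow(J, 2))))
Mul(Function('A')(146, Function('Z')(-13, -15)), Pow(Function('M')(Function('c')(22), -352), -1)) = Mul(Mul(10, 146), Pow(Add(-182, Mul(-16, Pow(-352, 2))), -1)) = Mul(1460, Pow(Add(-182, Mul(-16, 123904)), -1)) = Mul(1460, Pow(Add(-182, -1982464), -1)) = Mul(1460, Pow(-1982646, -1)) = Mul(1460, Rational(-1, 1982646)) = Rational(-730, 991323)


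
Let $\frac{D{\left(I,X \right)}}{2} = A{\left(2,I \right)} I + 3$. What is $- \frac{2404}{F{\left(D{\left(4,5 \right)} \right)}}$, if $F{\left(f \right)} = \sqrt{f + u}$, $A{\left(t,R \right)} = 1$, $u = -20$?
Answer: $\frac{1202 i \sqrt{6}}{3} \approx 981.43 i$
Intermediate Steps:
$D{\left(I,X \right)} = 6 + 2 I$ ($D{\left(I,X \right)} = 2 \left(1 I + 3\right) = 2 \left(I + 3\right) = 2 \left(3 + I\right) = 6 + 2 I$)
$F{\left(f \right)} = \sqrt{-20 + f}$ ($F{\left(f \right)} = \sqrt{f - 20} = \sqrt{-20 + f}$)
$- \frac{2404}{F{\left(D{\left(4,5 \right)} \right)}} = - \frac{2404}{\sqrt{-20 + \left(6 + 2 \cdot 4\right)}} = - \frac{2404}{\sqrt{-20 + \left(6 + 8\right)}} = - \frac{2404}{\sqrt{-20 + 14}} = - \frac{2404}{\sqrt{-6}} = - \frac{2404}{i \sqrt{6}} = - 2404 \left(- \frac{i \sqrt{6}}{6}\right) = \frac{1202 i \sqrt{6}}{3}$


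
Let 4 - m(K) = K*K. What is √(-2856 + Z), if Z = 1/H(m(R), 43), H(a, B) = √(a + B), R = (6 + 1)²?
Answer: √(-15825998496 - 2354*I*√2354)/2354 ≈ 0.00019284 - 53.442*I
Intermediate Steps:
R = 49 (R = 7² = 49)
m(K) = 4 - K² (m(K) = 4 - K*K = 4 - K²)
H(a, B) = √(B + a)
Z = -I*√2354/2354 (Z = 1/(√(43 + (4 - 1*49²))) = 1/(√(43 + (4 - 1*2401))) = 1/(√(43 + (4 - 2401))) = 1/(√(43 - 2397)) = 1/(√(-2354)) = 1/(I*√2354) = -I*√2354/2354 ≈ -0.020611*I)
√(-2856 + Z) = √(-2856 - I*√2354/2354)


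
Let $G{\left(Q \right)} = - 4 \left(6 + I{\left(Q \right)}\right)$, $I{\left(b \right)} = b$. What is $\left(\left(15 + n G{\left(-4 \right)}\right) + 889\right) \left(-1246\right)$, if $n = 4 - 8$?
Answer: $-1166256$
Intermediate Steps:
$n = -4$
$G{\left(Q \right)} = -24 - 4 Q$ ($G{\left(Q \right)} = - 4 \left(6 + Q\right) = -24 - 4 Q$)
$\left(\left(15 + n G{\left(-4 \right)}\right) + 889\right) \left(-1246\right) = \left(\left(15 - 4 \left(-24 - -16\right)\right) + 889\right) \left(-1246\right) = \left(\left(15 - 4 \left(-24 + 16\right)\right) + 889\right) \left(-1246\right) = \left(\left(15 - -32\right) + 889\right) \left(-1246\right) = \left(\left(15 + 32\right) + 889\right) \left(-1246\right) = \left(47 + 889\right) \left(-1246\right) = 936 \left(-1246\right) = -1166256$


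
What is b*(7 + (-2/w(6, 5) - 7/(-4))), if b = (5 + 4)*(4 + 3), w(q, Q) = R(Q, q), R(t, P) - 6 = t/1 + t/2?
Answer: 6503/12 ≈ 541.92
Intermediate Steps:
R(t, P) = 6 + 3*t/2 (R(t, P) = 6 + (t/1 + t/2) = 6 + (t*1 + t*(½)) = 6 + (t + t/2) = 6 + 3*t/2)
w(q, Q) = 6 + 3*Q/2
b = 63 (b = 9*7 = 63)
b*(7 + (-2/w(6, 5) - 7/(-4))) = 63*(7 + (-2/(6 + (3/2)*5) - 7/(-4))) = 63*(7 + (-2/(6 + 15/2) - 7*(-¼))) = 63*(7 + (-2/27/2 + 7/4)) = 63*(7 + (-2*2/27 + 7/4)) = 63*(7 + (-4/27 + 7/4)) = 63*(7 + 173/108) = 63*(929/108) = 6503/12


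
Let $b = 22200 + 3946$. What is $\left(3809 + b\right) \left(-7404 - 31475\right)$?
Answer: $-1164620445$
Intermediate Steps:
$b = 26146$
$\left(3809 + b\right) \left(-7404 - 31475\right) = \left(3809 + 26146\right) \left(-7404 - 31475\right) = 29955 \left(-38879\right) = -1164620445$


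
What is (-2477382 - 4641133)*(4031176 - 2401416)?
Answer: -11601471006400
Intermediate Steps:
(-2477382 - 4641133)*(4031176 - 2401416) = -7118515*1629760 = -11601471006400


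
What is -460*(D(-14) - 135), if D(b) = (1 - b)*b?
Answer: 158700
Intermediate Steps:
D(b) = b*(1 - b)
-460*(D(-14) - 135) = -460*(-14*(1 - 1*(-14)) - 135) = -460*(-14*(1 + 14) - 135) = -460*(-14*15 - 135) = -460*(-210 - 135) = -460*(-345) = 158700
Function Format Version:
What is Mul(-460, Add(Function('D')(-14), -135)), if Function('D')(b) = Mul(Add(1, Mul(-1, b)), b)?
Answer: 158700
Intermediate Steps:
Function('D')(b) = Mul(b, Add(1, Mul(-1, b)))
Mul(-460, Add(Function('D')(-14), -135)) = Mul(-460, Add(Mul(-14, Add(1, Mul(-1, -14))), -135)) = Mul(-460, Add(Mul(-14, Add(1, 14)), -135)) = Mul(-460, Add(Mul(-14, 15), -135)) = Mul(-460, Add(-210, -135)) = Mul(-460, -345) = 158700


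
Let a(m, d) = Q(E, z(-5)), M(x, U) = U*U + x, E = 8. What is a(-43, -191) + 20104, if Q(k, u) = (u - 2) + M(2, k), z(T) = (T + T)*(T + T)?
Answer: 20268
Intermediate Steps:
z(T) = 4*T² (z(T) = (2*T)*(2*T) = 4*T²)
M(x, U) = x + U² (M(x, U) = U² + x = x + U²)
Q(k, u) = u + k² (Q(k, u) = (u - 2) + (2 + k²) = (-2 + u) + (2 + k²) = u + k²)
a(m, d) = 164 (a(m, d) = 4*(-5)² + 8² = 4*25 + 64 = 100 + 64 = 164)
a(-43, -191) + 20104 = 164 + 20104 = 20268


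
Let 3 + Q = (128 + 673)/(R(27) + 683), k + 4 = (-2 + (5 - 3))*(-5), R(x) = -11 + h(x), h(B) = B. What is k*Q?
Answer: 1728/233 ≈ 7.4163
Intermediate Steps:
R(x) = -11 + x
k = -4 (k = -4 + (-2 + (5 - 3))*(-5) = -4 + (-2 + 2)*(-5) = -4 + 0*(-5) = -4 + 0 = -4)
Q = -432/233 (Q = -3 + (128 + 673)/((-11 + 27) + 683) = -3 + 801/(16 + 683) = -3 + 801/699 = -3 + 801*(1/699) = -3 + 267/233 = -432/233 ≈ -1.8541)
k*Q = -4*(-432/233) = 1728/233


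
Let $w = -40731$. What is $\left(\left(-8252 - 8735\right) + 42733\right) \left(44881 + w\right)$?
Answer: $106845900$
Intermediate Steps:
$\left(\left(-8252 - 8735\right) + 42733\right) \left(44881 + w\right) = \left(\left(-8252 - 8735\right) + 42733\right) \left(44881 - 40731\right) = \left(-16987 + 42733\right) 4150 = 25746 \cdot 4150 = 106845900$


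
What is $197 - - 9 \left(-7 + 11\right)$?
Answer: $233$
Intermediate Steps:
$197 - - 9 \left(-7 + 11\right) = 197 - \left(-9\right) 4 = 197 - -36 = 197 + 36 = 233$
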